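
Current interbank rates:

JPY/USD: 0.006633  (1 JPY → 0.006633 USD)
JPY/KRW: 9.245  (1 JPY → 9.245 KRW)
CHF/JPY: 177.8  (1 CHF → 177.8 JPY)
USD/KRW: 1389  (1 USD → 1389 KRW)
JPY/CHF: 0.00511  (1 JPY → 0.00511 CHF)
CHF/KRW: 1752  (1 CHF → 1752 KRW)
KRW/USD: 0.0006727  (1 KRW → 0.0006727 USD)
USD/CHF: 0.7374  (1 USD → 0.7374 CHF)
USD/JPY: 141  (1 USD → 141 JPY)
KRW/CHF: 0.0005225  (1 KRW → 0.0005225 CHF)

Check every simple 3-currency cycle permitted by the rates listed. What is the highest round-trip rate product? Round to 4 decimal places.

KRW→USD→JPY→KRW: 0.0006727 × 141 × 9.245 = 0.87689
USD→CHF→JPY→USD: 0.7374 × 177.8 × 0.006633 = 0.86965
KRW→USD→CHF→KRW: 0.0006727 × 0.7374 × 1752 = 0.86908
KRW→CHF→JPY→KRW: 0.0005225 × 177.8 × 9.245 = 0.85887
Maximum is KRW→USD→JPY→KRW at 0.8769; no arbitrage — every cycle loses value.

0.8769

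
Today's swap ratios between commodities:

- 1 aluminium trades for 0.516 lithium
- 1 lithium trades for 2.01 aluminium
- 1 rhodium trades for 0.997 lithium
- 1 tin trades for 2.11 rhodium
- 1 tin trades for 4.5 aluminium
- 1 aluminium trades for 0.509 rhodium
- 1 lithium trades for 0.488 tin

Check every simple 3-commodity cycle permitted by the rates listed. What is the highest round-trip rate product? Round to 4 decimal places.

1.1331

aluminium→lithium→tin→aluminium: 0.516 × 0.488 × 4.5 = 1.13314
rhodium→lithium→tin→rhodium: 0.997 × 0.488 × 2.11 = 1.02659
rhodium→lithium→aluminium→rhodium: 0.997 × 2.01 × 0.509 = 1.02002
Maximum is aluminium→lithium→tin→aluminium at 1.1331; arbitrage exists.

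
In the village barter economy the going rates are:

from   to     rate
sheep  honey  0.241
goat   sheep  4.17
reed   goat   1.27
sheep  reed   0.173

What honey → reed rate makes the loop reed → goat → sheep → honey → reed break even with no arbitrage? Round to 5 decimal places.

0.78351

Known legs of the cycle: 1.27 × 4.17 × 0.241 = 1.2763119
For no arbitrage the full-cycle product must be 1, so the missing rate is 1 / 1.2763119 ≈ 0.7835075.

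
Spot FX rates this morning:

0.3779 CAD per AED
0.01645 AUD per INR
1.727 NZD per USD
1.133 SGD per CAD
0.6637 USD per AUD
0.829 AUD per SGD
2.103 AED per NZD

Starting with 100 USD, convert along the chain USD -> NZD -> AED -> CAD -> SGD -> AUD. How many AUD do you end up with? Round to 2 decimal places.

128.91

100 USD × 1.727 = 172.7 NZD
172.7 NZD × 2.103 = 363.1881 AED
363.1881 AED × 0.3779 = 137.24878299 CAD
137.24878299 CAD × 1.133 = 155.50287112767 SGD
155.50287112767 SGD × 0.829 = 128.91188016483843 AUD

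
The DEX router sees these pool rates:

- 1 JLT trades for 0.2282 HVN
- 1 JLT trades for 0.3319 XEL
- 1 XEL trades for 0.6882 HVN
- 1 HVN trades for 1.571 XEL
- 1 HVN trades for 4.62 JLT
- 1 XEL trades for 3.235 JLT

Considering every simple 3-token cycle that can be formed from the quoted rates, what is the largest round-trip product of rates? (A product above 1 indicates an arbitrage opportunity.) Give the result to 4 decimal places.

1.1598

HVN→XEL→JLT→HVN: 1.571 × 3.235 × 0.2282 = 1.15975
HVN→JLT→XEL→HVN: 4.62 × 0.3319 × 0.6882 = 1.05527
Maximum is HVN→XEL→JLT→HVN at 1.1598; arbitrage exists.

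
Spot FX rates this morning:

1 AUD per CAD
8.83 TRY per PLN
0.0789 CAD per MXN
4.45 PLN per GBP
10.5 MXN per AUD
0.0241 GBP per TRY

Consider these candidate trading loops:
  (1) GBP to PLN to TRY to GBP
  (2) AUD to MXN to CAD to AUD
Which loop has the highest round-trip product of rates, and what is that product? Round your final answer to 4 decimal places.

(1) 4.45 × 8.83 × 0.0241 = 0.94697
(2) 10.5 × 0.0789 × 1 = 0.82845
Highest is cycle (1) at 0.9470 (≤1, no arbitrage).

0.9470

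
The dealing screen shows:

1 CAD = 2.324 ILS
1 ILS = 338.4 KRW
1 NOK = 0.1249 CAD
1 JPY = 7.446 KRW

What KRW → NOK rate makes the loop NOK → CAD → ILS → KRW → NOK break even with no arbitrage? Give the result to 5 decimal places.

0.01018

Known legs of the cycle: 0.1249 × 2.324 × 338.4 = 98.22655584
For no arbitrage the full-cycle product must be 1, so the missing rate is 1 / 98.22655584 ≈ 0.0101805.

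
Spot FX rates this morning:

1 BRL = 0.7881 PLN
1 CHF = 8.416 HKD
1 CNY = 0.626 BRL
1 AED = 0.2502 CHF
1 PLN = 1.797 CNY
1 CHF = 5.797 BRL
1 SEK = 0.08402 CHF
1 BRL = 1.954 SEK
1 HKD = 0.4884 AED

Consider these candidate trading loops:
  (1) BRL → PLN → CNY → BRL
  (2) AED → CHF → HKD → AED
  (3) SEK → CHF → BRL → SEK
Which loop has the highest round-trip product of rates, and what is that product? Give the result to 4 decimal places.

(1) 0.7881 × 1.797 × 0.626 = 0.88655
(2) 0.2502 × 8.416 × 0.4884 = 1.02842
(3) 0.08402 × 5.797 × 1.954 = 0.95172
Highest is cycle (2) at 1.0284 (>1, arbitrage).

1.0284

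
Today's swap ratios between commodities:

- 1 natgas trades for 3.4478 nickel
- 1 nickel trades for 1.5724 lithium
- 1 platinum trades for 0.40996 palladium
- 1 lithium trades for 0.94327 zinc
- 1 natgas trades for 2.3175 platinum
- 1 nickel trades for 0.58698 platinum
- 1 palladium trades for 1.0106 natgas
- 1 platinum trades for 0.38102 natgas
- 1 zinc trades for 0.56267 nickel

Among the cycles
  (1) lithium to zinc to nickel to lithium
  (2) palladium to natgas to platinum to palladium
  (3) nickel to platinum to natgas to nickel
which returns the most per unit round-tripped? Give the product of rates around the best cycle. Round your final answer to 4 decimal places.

(1) 0.94327 × 0.56267 × 1.5724 = 0.83455
(2) 1.0106 × 2.3175 × 0.40996 = 0.96015
(3) 0.58698 × 0.38102 × 3.4478 = 0.77110
Highest is cycle (2) at 0.9602 (≤1, no arbitrage).

0.9602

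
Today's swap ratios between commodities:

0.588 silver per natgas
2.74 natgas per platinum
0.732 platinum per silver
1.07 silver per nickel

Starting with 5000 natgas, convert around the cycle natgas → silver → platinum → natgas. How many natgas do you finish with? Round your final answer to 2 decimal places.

5000 natgas × 0.588 = 2940 silver
2940 silver × 0.732 = 2152.08 platinum
2152.08 platinum × 2.74 = 5896.6992 natgas

5896.70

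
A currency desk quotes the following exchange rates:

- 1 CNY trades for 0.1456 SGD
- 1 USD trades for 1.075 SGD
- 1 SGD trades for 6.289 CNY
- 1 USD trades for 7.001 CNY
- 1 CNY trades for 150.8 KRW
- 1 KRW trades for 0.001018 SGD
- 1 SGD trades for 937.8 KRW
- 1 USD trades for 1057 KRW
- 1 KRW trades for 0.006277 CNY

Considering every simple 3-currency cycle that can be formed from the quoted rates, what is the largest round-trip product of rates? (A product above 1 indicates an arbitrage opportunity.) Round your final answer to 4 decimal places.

SGD→CNY→KRW→SGD: 6.289 × 150.8 × 0.001018 = 0.96545
SGD→KRW→CNY→SGD: 937.8 × 0.006277 × 0.1456 = 0.85708
Maximum is SGD→CNY→KRW→SGD at 0.9655; no arbitrage — every cycle loses value.

0.9655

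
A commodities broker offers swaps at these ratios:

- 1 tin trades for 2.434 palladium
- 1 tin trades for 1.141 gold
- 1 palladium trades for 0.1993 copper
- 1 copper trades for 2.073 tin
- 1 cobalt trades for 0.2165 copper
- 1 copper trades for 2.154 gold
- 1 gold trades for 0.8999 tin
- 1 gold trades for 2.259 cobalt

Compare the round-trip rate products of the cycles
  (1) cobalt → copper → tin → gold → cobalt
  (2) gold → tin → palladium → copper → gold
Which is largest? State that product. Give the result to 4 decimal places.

(1) 0.2165 × 2.073 × 1.141 × 2.259 = 1.15680
(2) 0.8999 × 2.434 × 0.1993 × 2.154 = 0.94030
Highest is cycle (1) at 1.1568 (>1, arbitrage).

1.1568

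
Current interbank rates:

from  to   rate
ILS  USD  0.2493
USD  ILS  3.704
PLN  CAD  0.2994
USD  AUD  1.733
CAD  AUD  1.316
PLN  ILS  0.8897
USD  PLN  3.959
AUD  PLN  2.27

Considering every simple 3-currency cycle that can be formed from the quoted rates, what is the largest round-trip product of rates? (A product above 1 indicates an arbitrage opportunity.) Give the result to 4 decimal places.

CAD→AUD→PLN→CAD: 1.316 × 2.27 × 0.2994 = 0.89440
ILS→USD→PLN→ILS: 0.2493 × 3.959 × 0.8897 = 0.87811
Maximum is CAD→AUD→PLN→CAD at 0.8944; no arbitrage — every cycle loses value.

0.8944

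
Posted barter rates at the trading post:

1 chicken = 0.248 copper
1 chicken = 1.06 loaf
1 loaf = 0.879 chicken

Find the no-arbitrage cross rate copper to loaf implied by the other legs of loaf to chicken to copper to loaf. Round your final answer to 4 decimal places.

Known legs of the cycle: 0.879 × 0.248 = 0.217992
For no arbitrage the full-cycle product must be 1, so the missing rate is 1 / 0.217992 ≈ 4.587324.

4.5873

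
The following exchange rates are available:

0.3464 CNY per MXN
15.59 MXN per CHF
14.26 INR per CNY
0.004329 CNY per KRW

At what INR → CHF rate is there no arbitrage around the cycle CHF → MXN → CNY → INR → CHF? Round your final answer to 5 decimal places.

Known legs of the cycle: 15.59 × 0.3464 × 14.26 = 77.00936176
For no arbitrage the full-cycle product must be 1, so the missing rate is 1 / 77.00936176 ≈ 0.0129854.

0.01299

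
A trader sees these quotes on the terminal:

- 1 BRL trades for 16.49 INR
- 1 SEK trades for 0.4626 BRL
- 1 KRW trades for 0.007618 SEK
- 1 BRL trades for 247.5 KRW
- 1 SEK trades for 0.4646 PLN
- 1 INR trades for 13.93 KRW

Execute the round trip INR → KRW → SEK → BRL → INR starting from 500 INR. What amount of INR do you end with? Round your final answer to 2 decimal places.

404.75

500 INR × 13.93 = 6965 KRW
6965 KRW × 0.007618 = 53.05937 SEK
53.05937 SEK × 0.4626 = 24.545264562 BRL
24.545264562 BRL × 16.49 = 404.75141262738 INR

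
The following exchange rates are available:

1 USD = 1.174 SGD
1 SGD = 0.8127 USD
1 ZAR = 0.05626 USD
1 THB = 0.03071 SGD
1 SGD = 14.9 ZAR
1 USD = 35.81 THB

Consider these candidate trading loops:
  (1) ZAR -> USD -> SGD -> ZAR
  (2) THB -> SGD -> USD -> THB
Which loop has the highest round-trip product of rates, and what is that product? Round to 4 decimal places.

0.9841

(1) 0.05626 × 1.174 × 14.9 = 0.98413
(2) 0.03071 × 0.8127 × 35.81 = 0.89375
Highest is cycle (1) at 0.9841 (≤1, no arbitrage).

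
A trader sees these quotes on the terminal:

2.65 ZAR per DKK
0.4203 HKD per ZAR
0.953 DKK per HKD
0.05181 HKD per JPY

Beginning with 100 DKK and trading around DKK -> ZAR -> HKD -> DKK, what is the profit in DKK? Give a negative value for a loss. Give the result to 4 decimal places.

6.1447

100 DKK × 2.65 = 265 ZAR
265 ZAR × 0.4203 = 111.3795 HKD
111.3795 HKD × 0.953 = 106.1446635 DKK
Net change: 106.1446635 − 100 = 6.1446635 DKK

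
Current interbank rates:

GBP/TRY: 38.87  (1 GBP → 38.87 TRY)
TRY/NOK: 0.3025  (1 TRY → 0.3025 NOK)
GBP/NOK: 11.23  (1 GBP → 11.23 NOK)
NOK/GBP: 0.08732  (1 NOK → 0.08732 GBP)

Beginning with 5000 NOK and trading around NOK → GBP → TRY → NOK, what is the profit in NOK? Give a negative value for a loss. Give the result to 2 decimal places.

133.62

5000 NOK × 0.08732 = 436.6 GBP
436.6 GBP × 38.87 = 16970.642 TRY
16970.642 TRY × 0.3025 = 5133.619205 NOK
Net change: 5133.619205 − 5000 = 133.619205 NOK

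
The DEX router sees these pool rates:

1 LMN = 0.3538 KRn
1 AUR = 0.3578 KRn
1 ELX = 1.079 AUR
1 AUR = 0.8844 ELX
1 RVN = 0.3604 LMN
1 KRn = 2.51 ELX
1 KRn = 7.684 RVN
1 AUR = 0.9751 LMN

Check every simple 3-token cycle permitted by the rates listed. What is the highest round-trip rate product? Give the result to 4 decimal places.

RVN→LMN→KRn→RVN: 0.3604 × 0.3538 × 7.684 = 0.97978
AUR→KRn→ELX→AUR: 0.3578 × 2.51 × 1.079 = 0.96903
Maximum is RVN→LMN→KRn→RVN at 0.9798; no arbitrage — every cycle loses value.

0.9798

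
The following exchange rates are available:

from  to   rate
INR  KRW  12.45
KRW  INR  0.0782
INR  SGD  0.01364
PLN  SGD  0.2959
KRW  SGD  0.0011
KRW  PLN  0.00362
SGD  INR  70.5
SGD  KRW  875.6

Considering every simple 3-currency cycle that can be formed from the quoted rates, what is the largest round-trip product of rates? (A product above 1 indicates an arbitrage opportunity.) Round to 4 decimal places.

0.9655

KRW→SGD→INR→KRW: 0.0011 × 70.5 × 12.45 = 0.96550
KRW→PLN→SGD→KRW: 0.00362 × 0.2959 × 875.6 = 0.93791
KRW→INR→SGD→KRW: 0.0782 × 0.01364 × 875.6 = 0.93396
Maximum is KRW→SGD→INR→KRW at 0.9655; no arbitrage — every cycle loses value.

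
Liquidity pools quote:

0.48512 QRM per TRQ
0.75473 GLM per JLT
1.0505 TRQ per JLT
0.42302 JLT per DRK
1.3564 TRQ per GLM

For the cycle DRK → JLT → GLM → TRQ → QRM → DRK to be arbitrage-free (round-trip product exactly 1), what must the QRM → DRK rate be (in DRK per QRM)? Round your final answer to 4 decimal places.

4.7600

Known legs of the cycle: 0.42302 × 0.75473 × 1.3564 × 0.48512 = 0.2100823055171529728
For no arbitrage the full-cycle product must be 1, so the missing rate is 1 / 0.2100823055171529728 ≈ 4.760039.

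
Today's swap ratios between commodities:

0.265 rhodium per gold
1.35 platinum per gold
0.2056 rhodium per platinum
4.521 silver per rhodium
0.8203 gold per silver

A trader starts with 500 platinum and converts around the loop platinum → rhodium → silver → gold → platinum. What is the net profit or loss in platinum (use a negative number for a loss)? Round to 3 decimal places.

14.676

500 platinum × 0.2056 = 102.8 rhodium
102.8 rhodium × 4.521 = 464.7588 silver
464.7588 silver × 0.8203 = 381.24164364 gold
381.24164364 gold × 1.35 = 514.676218914 platinum
Net change: 514.676218914 − 500 = 14.676218914 platinum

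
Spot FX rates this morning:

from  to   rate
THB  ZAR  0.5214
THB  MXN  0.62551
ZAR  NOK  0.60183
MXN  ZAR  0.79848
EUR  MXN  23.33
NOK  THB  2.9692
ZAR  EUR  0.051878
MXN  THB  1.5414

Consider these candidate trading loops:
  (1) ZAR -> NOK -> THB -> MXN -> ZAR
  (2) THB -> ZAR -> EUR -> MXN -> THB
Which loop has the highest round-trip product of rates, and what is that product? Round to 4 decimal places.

(1) 0.60183 × 2.9692 × 0.62551 × 0.79848 = 0.89251
(2) 0.5214 × 0.051878 × 23.33 × 1.5414 = 0.97271
Highest is cycle (2) at 0.9727 (≤1, no arbitrage).

0.9727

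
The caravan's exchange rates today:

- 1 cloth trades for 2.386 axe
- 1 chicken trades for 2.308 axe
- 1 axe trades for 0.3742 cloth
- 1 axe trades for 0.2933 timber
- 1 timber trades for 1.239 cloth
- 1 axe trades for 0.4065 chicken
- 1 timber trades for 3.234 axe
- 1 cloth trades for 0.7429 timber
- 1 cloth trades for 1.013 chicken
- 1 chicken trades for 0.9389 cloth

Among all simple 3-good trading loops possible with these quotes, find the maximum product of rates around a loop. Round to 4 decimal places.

0.9106

chicken→cloth→axe→chicken: 0.9389 × 2.386 × 0.4065 = 0.91065
timber→axe→cloth→timber: 3.234 × 0.3742 × 0.7429 = 0.89903
chicken→axe→cloth→chicken: 2.308 × 0.3742 × 1.013 = 0.87488
timber→cloth→axe→timber: 1.239 × 2.386 × 0.2933 = 0.86707
Maximum is chicken→cloth→axe→chicken at 0.9106; no arbitrage — every cycle loses value.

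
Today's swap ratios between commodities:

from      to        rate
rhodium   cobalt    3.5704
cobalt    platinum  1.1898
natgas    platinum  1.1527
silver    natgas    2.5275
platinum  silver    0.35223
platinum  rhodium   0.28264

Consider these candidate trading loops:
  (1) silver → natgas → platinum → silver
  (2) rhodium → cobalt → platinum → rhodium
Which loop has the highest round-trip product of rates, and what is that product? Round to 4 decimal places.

(1) 2.5275 × 1.1527 × 0.35223 = 1.02620
(2) 3.5704 × 1.1898 × 0.28264 = 1.20067
Highest is cycle (2) at 1.2007 (>1, arbitrage).

1.2007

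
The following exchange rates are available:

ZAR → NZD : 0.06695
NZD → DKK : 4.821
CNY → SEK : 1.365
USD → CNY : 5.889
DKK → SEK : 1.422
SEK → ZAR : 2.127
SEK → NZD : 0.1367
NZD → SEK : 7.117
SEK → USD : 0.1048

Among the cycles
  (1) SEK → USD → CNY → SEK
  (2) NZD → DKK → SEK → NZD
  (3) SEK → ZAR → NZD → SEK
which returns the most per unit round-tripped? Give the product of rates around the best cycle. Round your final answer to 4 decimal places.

(1) 0.1048 × 5.889 × 1.365 = 0.84243
(2) 4.821 × 1.422 × 0.1367 = 0.93714
(3) 2.127 × 0.06695 × 7.117 = 1.01348
Highest is cycle (3) at 1.0135 (>1, arbitrage).

1.0135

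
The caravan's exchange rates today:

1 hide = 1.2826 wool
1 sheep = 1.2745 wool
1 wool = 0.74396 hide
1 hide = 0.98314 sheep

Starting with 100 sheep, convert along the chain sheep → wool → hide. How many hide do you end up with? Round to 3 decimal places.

100 sheep × 1.2745 = 127.45 wool
127.45 wool × 0.74396 = 94.817702 hide

94.818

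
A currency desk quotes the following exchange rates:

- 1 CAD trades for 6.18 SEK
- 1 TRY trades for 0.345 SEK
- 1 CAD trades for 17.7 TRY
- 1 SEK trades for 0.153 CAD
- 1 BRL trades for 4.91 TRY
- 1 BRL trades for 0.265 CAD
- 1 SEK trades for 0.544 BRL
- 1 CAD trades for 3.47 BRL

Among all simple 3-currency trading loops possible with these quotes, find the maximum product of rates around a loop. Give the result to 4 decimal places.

0.9343

CAD→TRY→SEK→CAD: 17.7 × 0.345 × 0.153 = 0.93429
BRL→TRY→SEK→BRL: 4.91 × 0.345 × 0.544 = 0.92151
BRL→CAD→SEK→BRL: 0.265 × 6.18 × 0.544 = 0.89091
Maximum is CAD→TRY→SEK→CAD at 0.9343; no arbitrage — every cycle loses value.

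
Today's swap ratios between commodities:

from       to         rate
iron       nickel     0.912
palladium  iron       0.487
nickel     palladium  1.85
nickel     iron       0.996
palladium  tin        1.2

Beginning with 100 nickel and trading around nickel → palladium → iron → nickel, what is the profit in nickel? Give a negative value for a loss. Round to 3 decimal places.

-17.833

100 nickel × 1.85 = 185 palladium
185 palladium × 0.487 = 90.095 iron
90.095 iron × 0.912 = 82.16664 nickel
Net change: 82.16664 − 100 = -17.83336 nickel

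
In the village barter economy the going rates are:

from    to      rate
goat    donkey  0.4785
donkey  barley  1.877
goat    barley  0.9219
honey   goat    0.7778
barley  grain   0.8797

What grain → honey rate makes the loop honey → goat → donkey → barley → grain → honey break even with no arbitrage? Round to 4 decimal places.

1.6272

Known legs of the cycle: 0.7778 × 0.4785 × 1.877 × 0.8797 = 0.61453800401037
For no arbitrage the full-cycle product must be 1, so the missing rate is 1 / 0.61453800401037 ≈ 1.627239.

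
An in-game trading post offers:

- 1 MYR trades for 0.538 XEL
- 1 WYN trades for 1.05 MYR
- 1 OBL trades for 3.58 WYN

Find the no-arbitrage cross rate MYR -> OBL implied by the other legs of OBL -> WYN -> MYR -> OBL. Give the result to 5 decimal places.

0.26603

Known legs of the cycle: 3.58 × 1.05 = 3.759
For no arbitrage the full-cycle product must be 1, so the missing rate is 1 / 3.759 ≈ 0.2660282.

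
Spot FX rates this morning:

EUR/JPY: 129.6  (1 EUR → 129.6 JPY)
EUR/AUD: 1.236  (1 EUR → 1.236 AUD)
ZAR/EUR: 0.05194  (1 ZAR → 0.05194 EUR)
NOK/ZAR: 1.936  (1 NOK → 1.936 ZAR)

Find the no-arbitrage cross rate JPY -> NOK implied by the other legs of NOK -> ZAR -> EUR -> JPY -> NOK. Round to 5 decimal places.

0.07673

Known legs of the cycle: 1.936 × 0.05194 × 129.6 = 13.032036864
For no arbitrage the full-cycle product must be 1, so the missing rate is 1 / 13.032036864 ≈ 0.0767340.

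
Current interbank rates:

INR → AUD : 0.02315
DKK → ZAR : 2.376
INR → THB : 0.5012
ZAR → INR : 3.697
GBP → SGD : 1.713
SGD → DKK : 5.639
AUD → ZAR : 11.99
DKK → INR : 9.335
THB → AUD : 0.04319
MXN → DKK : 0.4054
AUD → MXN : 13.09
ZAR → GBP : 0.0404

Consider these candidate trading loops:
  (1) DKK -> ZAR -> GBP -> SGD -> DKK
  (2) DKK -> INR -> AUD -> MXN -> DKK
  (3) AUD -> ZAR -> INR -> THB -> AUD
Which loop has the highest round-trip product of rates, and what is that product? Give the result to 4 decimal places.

(1) 2.376 × 0.0404 × 1.713 × 5.639 = 0.92723
(2) 9.335 × 0.02315 × 13.09 × 0.4054 = 1.14680
(3) 11.99 × 3.697 × 0.5012 × 0.04319 = 0.95954
Highest is cycle (2) at 1.1468 (>1, arbitrage).

1.1468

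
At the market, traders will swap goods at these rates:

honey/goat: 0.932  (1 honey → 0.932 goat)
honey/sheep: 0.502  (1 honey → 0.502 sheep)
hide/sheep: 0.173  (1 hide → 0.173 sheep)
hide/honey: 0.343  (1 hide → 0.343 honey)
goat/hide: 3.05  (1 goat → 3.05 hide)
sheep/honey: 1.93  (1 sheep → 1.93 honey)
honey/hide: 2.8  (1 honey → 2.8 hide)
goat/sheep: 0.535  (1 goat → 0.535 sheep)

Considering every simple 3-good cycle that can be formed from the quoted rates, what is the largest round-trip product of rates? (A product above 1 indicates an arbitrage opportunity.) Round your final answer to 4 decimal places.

0.9750

goat→hide→honey→goat: 3.05 × 0.343 × 0.932 = 0.97501
sheep→honey→goat→sheep: 1.93 × 0.932 × 0.535 = 0.96234
sheep→honey→hide→sheep: 1.93 × 2.8 × 0.173 = 0.93489
Maximum is goat→hide→honey→goat at 0.9750; no arbitrage — every cycle loses value.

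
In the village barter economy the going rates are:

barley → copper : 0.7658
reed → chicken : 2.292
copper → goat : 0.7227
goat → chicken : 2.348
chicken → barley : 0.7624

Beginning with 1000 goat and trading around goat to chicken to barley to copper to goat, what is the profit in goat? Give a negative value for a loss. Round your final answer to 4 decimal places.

1000 goat × 2.348 = 2348 chicken
2348 chicken × 0.7624 = 1790.1152 barley
1790.1152 barley × 0.7658 = 1370.87022016 copper
1370.87022016 copper × 0.7227 = 990.727908109632 goat
Net change: 990.727908109632 − 1000 = -9.272091890368 goat

-9.2721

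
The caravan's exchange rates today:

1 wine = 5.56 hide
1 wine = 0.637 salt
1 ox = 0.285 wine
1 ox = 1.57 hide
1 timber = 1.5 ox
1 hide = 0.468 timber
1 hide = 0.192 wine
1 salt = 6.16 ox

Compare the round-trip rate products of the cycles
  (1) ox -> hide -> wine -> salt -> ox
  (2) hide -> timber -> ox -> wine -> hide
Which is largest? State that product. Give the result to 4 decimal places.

1.1828

(1) 1.57 × 0.192 × 0.637 × 6.16 = 1.18283
(2) 0.468 × 1.5 × 0.285 × 5.56 = 1.11239
Highest is cycle (1) at 1.1828 (>1, arbitrage).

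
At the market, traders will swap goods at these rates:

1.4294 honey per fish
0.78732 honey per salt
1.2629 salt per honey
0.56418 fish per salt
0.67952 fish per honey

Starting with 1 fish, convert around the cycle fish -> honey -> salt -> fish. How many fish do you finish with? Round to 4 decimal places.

1 fish × 1.4294 = 1.4294 honey
1.4294 honey × 1.2629 = 1.80518926 salt
1.80518926 salt × 0.56418 = 1.0184516767068 fish

1.0185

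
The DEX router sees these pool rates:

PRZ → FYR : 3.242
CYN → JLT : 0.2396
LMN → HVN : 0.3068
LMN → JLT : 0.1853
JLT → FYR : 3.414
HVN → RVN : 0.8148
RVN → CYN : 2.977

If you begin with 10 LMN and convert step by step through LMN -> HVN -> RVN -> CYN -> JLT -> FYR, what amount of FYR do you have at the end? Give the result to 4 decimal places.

10 LMN × 0.3068 = 3.068 HVN
3.068 HVN × 0.8148 = 2.4998064 RVN
2.4998064 RVN × 2.977 = 7.4419236528 CYN
7.4419236528 CYN × 0.2396 = 1.78308490721088 JLT
1.78308490721088 JLT × 3.414 = 6.08745187321794432 FYR

6.0875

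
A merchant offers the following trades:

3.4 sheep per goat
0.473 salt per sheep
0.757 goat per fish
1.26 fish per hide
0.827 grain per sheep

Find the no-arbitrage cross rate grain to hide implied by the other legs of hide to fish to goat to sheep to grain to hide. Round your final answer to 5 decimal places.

0.37286

Known legs of the cycle: 1.26 × 0.757 × 3.4 × 0.827 = 2.681951076
For no arbitrage the full-cycle product must be 1, so the missing rate is 1 / 2.681951076 ≈ 0.3728629.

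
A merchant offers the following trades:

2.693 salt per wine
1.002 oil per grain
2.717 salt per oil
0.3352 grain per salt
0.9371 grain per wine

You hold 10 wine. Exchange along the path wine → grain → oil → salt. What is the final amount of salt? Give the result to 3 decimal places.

25.512

10 wine × 0.9371 = 9.371 grain
9.371 grain × 1.002 = 9.389742 oil
9.389742 oil × 2.717 = 25.511929014 salt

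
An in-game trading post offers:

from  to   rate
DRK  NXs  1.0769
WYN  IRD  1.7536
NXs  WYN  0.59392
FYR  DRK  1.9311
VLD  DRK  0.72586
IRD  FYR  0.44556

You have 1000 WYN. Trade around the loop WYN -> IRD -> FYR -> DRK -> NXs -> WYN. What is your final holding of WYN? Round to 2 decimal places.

1000 WYN × 1.7536 = 1753.6 IRD
1753.6 IRD × 0.44556 = 781.334016 FYR
781.334016 FYR × 1.9311 = 1508.8341182976 DRK
1508.8341182976 DRK × 1.0769 = 1624.86346199468544 NXs
1624.86346199468544 NXs × 0.59392 = 965.0389073478835765248 WYN

965.04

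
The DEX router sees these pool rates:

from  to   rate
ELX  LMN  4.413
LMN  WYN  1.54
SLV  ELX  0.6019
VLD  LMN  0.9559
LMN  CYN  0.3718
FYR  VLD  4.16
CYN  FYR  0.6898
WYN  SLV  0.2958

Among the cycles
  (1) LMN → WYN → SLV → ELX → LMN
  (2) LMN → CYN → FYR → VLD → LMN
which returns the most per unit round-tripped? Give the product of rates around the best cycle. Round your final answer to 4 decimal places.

1.2100

(1) 1.54 × 0.2958 × 0.6019 × 4.413 = 1.20998
(2) 0.3718 × 0.6898 × 4.16 × 0.9559 = 1.01985
Highest is cycle (1) at 1.2100 (>1, arbitrage).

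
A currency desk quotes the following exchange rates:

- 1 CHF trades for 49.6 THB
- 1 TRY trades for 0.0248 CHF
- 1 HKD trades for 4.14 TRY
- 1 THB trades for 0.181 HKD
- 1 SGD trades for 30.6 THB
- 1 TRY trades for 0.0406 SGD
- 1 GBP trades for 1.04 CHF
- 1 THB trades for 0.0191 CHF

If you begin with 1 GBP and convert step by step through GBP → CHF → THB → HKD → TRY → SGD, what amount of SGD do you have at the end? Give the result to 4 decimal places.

1 GBP × 1.04 = 1.04 CHF
1.04 CHF × 49.6 = 51.584 THB
51.584 THB × 0.181 = 9.336704 HKD
9.336704 HKD × 4.14 = 38.65395456 TRY
38.65395456 TRY × 0.0406 = 1.569350555136 SGD

1.5694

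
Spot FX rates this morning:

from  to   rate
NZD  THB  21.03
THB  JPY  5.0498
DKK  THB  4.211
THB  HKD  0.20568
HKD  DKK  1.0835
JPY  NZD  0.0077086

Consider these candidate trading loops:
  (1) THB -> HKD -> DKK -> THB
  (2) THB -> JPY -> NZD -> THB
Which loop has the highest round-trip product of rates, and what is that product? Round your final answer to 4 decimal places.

0.9384

(1) 0.20568 × 1.0835 × 4.211 = 0.93844
(2) 5.0498 × 0.0077086 × 21.03 = 0.81863
Highest is cycle (1) at 0.9384 (≤1, no arbitrage).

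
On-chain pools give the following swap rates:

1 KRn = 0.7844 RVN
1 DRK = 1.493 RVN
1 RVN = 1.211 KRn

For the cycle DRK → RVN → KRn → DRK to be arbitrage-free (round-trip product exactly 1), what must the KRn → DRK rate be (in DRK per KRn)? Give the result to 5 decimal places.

Known legs of the cycle: 1.493 × 1.211 = 1.808023
For no arbitrage the full-cycle product must be 1, so the missing rate is 1 / 1.808023 ≈ 0.5530903.

0.55309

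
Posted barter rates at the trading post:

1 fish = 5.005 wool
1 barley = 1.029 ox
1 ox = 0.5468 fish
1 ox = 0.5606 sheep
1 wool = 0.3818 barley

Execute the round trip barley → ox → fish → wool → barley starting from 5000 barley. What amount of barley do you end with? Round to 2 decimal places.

5000 barley × 1.029 = 5145 ox
5145 ox × 0.5468 = 2813.286 fish
2813.286 fish × 5.005 = 14080.49643 wool
14080.49643 wool × 0.3818 = 5375.933536974 barley

5375.93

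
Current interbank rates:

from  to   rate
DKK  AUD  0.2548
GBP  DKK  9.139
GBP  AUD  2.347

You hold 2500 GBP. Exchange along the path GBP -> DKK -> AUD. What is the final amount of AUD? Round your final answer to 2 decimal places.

5821.54

2500 GBP × 9.139 = 22847.5 DKK
22847.5 DKK × 0.2548 = 5821.543 AUD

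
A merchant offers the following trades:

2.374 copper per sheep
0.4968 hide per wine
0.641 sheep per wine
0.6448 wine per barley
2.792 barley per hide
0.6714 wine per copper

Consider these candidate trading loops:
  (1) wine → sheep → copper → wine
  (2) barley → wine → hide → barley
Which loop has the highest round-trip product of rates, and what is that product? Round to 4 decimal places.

1.0217

(1) 0.641 × 2.374 × 0.6714 = 1.02169
(2) 0.6448 × 0.4968 × 2.792 = 0.89438
Highest is cycle (1) at 1.0217 (>1, arbitrage).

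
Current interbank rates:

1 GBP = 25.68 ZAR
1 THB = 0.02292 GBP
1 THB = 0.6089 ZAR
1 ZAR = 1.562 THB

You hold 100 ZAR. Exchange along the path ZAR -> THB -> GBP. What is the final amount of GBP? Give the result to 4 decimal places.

3.5801

100 ZAR × 1.562 = 156.2 THB
156.2 THB × 0.02292 = 3.580104 GBP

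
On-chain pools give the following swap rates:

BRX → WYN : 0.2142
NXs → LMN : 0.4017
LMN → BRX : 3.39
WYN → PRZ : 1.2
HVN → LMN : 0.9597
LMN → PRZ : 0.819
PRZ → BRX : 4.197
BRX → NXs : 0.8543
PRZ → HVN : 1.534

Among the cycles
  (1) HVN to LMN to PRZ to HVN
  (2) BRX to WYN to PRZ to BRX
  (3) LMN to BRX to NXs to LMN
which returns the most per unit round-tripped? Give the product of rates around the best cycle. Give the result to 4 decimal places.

1.2057

(1) 0.9597 × 0.819 × 1.534 = 1.20572
(2) 0.2142 × 1.2 × 4.197 = 1.07880
(3) 3.39 × 0.8543 × 0.4017 = 1.16335
Highest is cycle (1) at 1.2057 (>1, arbitrage).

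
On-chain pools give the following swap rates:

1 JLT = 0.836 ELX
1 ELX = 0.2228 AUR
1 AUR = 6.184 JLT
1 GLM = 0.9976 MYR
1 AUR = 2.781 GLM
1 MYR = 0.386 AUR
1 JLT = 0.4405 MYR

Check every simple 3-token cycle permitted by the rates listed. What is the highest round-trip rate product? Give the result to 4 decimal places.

JLT→ELX→AUR→JLT: 0.836 × 0.2228 × 6.184 = 1.15184
GLM→MYR→AUR→GLM: 0.9976 × 0.386 × 2.781 = 1.07089
JLT→MYR→AUR→JLT: 0.4405 × 0.386 × 6.184 = 1.05148
Maximum is JLT→ELX→AUR→JLT at 1.1518; arbitrage exists.

1.1518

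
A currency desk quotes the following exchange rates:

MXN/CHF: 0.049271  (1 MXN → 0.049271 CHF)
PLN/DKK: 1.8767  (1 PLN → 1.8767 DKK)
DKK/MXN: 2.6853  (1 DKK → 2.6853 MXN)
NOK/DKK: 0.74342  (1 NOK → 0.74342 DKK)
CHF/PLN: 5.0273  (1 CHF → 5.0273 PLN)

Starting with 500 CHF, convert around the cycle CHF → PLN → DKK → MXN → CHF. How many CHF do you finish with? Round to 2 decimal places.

500 CHF × 5.0273 = 2513.65 PLN
2513.65 PLN × 1.8767 = 4717.366955 DKK
4717.366955 DKK × 2.6853 = 12667.5454842615 MXN
12667.5454842615 MXN × 0.049271 = 624.1426335550483665 CHF

624.14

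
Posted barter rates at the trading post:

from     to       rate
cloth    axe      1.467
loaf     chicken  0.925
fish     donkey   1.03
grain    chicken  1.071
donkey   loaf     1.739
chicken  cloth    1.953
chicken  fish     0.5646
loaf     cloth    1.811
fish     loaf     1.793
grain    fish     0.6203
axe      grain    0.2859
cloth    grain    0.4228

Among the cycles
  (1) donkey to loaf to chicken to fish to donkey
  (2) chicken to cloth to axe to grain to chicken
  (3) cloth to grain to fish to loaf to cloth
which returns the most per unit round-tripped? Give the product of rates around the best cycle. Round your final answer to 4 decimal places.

0.9354

(1) 1.739 × 0.925 × 0.5646 × 1.03 = 0.93545
(2) 1.953 × 1.467 × 0.2859 × 1.071 = 0.87728
(3) 0.4228 × 0.6203 × 1.793 × 1.811 = 0.85160
Highest is cycle (1) at 0.9354 (≤1, no arbitrage).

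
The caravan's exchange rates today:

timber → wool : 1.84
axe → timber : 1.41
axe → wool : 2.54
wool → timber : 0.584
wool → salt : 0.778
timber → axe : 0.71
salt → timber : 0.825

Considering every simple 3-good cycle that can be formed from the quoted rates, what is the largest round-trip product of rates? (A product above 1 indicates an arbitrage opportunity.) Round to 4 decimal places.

wool→salt→timber→wool: 0.778 × 0.825 × 1.84 = 1.18100
wool→timber→axe→wool: 0.584 × 0.71 × 2.54 = 1.05319
Maximum is wool→salt→timber→wool at 1.1810; arbitrage exists.

1.1810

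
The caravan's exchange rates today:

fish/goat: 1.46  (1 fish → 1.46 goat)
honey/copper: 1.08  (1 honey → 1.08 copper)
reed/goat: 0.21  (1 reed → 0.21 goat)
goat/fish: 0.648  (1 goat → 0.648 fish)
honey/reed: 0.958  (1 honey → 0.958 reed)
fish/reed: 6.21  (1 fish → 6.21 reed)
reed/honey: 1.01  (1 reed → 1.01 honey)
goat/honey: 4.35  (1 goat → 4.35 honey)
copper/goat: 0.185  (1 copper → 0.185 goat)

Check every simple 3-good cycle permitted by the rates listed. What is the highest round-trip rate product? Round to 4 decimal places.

honey→reed→goat→honey: 0.958 × 0.21 × 4.35 = 0.87513
copper→goat→honey→copper: 0.185 × 4.35 × 1.08 = 0.86913
fish→reed→goat→fish: 6.21 × 0.21 × 0.648 = 0.84506
Maximum is honey→reed→goat→honey at 0.8751; no arbitrage — every cycle loses value.

0.8751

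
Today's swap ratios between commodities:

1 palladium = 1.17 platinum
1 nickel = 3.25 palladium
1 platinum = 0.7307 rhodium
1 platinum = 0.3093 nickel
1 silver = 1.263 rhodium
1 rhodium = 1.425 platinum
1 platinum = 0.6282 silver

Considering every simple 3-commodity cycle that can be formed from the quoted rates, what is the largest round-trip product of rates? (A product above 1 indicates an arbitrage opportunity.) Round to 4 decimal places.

1.1761

platinum→nickel→palladium→platinum: 0.3093 × 3.25 × 1.17 = 1.17611
platinum→silver→rhodium→platinum: 0.6282 × 1.263 × 1.425 = 1.13062
Maximum is platinum→nickel→palladium→platinum at 1.1761; arbitrage exists.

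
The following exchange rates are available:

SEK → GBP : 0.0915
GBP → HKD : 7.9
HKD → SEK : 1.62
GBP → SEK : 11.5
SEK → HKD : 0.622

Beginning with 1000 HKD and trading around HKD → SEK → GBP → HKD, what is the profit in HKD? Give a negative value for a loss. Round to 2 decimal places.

1000 HKD × 1.62 = 1620 SEK
1620 SEK × 0.0915 = 148.23 GBP
148.23 GBP × 7.9 = 1171.017 HKD
Net change: 1171.017 − 1000 = 171.017 HKD

171.02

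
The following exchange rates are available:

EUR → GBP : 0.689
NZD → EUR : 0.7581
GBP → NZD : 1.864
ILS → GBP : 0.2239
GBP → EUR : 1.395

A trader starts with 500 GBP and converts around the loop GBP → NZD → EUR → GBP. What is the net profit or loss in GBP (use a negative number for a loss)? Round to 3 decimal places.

-13.188

500 GBP × 1.864 = 932 NZD
932 NZD × 0.7581 = 706.5492 EUR
706.5492 EUR × 0.689 = 486.8123988 GBP
Net change: 486.8123988 − 500 = -13.1876012 GBP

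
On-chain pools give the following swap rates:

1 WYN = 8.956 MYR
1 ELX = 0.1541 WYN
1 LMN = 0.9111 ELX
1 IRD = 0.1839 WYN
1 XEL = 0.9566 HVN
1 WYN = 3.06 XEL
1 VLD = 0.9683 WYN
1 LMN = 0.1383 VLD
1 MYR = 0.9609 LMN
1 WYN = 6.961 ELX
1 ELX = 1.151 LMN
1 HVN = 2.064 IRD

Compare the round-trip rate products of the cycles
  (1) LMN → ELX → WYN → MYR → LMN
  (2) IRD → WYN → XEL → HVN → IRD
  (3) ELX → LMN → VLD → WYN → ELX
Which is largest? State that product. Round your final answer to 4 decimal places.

(1) 0.9111 × 0.1541 × 8.956 × 0.9609 = 1.20826
(2) 0.1839 × 3.06 × 0.9566 × 2.064 = 1.11107
(3) 1.151 × 0.1383 × 0.9683 × 6.961 = 1.07295
Highest is cycle (1) at 1.2083 (>1, arbitrage).

1.2083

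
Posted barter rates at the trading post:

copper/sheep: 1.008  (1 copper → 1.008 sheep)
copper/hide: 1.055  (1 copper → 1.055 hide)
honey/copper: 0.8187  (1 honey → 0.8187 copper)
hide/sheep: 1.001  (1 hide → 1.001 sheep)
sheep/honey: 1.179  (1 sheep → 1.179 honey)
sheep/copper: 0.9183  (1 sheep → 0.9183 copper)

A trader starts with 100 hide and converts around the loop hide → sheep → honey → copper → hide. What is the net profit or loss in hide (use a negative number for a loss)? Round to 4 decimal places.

1.9354

100 hide × 1.001 = 100.1 sheep
100.1 sheep × 1.179 = 118.0179 honey
118.0179 honey × 0.8187 = 96.62125473 copper
96.62125473 copper × 1.055 = 101.93542374015 hide
Net change: 101.93542374015 − 100 = 1.93542374015 hide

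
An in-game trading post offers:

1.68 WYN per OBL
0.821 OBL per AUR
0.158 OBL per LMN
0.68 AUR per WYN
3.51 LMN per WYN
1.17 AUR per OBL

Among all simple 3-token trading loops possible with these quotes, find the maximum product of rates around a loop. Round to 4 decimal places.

AUR→OBL→WYN→AUR: 0.821 × 1.68 × 0.68 = 0.93791
LMN→OBL→WYN→LMN: 0.158 × 1.68 × 3.51 = 0.93169
Maximum is AUR→OBL→WYN→AUR at 0.9379; no arbitrage — every cycle loses value.

0.9379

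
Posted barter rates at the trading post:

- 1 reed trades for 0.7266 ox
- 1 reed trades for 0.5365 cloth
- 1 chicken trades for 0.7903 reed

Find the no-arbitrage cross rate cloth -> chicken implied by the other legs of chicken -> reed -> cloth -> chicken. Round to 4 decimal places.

2.3585

Known legs of the cycle: 0.7903 × 0.5365 = 0.42399595
For no arbitrage the full-cycle product must be 1, so the missing rate is 1 / 0.42399595 ≈ 2.358513.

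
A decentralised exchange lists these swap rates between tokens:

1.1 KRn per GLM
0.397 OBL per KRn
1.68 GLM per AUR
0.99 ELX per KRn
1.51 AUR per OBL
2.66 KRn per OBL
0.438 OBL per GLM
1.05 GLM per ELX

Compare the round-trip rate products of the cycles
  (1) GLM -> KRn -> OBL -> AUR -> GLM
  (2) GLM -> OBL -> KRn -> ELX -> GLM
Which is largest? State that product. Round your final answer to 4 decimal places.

1.2111

(1) 1.1 × 0.397 × 1.51 × 1.68 = 1.10782
(2) 0.438 × 2.66 × 0.99 × 1.05 = 1.21110
Highest is cycle (2) at 1.2111 (>1, arbitrage).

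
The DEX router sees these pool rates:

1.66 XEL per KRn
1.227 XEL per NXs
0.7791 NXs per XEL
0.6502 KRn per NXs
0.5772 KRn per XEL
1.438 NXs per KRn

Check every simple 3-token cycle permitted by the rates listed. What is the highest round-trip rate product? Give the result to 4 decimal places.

XEL→KRn→NXs→XEL: 0.5772 × 1.438 × 1.227 = 1.01843
XEL→NXs→KRn→XEL: 0.7791 × 0.6502 × 1.66 = 0.84091
Maximum is XEL→KRn→NXs→XEL at 1.0184; arbitrage exists.

1.0184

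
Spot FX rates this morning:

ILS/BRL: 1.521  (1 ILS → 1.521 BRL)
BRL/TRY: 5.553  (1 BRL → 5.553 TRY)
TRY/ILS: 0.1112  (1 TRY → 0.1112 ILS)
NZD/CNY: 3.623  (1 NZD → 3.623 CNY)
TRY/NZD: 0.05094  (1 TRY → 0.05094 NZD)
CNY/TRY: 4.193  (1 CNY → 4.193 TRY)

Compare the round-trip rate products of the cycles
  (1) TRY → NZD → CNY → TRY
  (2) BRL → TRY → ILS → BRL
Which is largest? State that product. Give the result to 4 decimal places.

0.9392

(1) 0.05094 × 3.623 × 4.193 = 0.77384
(2) 5.553 × 0.1112 × 1.521 = 0.93921
Highest is cycle (2) at 0.9392 (≤1, no arbitrage).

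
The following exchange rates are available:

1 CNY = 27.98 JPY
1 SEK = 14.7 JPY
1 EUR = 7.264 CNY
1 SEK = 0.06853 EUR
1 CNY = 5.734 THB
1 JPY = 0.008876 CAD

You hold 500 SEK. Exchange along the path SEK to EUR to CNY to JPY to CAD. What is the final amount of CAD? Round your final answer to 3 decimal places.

500 SEK × 0.06853 = 34.265 EUR
34.265 EUR × 7.264 = 248.90096 CNY
248.90096 CNY × 27.98 = 6964.2488608 JPY
6964.2488608 JPY × 0.008876 = 61.8146728884608 CAD

61.815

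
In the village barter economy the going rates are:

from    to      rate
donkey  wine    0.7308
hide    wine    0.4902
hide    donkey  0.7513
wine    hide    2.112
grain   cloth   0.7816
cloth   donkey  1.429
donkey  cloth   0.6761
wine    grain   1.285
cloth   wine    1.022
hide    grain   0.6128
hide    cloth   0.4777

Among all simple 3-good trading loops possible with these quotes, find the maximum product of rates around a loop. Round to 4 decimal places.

hide→donkey→wine→hide: 0.7513 × 0.7308 × 2.112 = 1.15959
hide→cloth→wine→hide: 0.4777 × 1.022 × 2.112 = 1.03110
cloth→wine→grain→cloth: 1.022 × 1.285 × 0.7816 = 1.02645
Maximum is hide→donkey→wine→hide at 1.1596; arbitrage exists.

1.1596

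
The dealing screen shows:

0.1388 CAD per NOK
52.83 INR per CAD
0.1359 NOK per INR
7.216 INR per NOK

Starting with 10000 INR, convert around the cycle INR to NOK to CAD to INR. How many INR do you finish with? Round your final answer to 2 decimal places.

10000 INR × 0.1359 = 1359 NOK
1359 NOK × 0.1388 = 188.6292 CAD
188.6292 CAD × 52.83 = 9965.280636 INR

9965.28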